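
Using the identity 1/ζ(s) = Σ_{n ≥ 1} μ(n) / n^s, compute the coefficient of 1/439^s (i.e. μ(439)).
μ(439) = -1

Factor n = 439 = 439. μ(n) = 0 if any exponent ≥ 2 (not squarefree); otherwise μ(n) = (−1)^{ω(n)} where ω(n) is the number of distinct prime factors. Applying: μ(439) = -1.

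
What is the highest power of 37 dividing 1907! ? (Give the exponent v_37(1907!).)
v_37(1907!) = 52

Legendre's formula: v_p(n!) = Σ_{k ≥ 1} ⌊n / p^k⌋. For p = 37, n = 1907, the terms are:
  ⌊1907/37^1⌋ = ⌊1907/37⌋ = 51
  ⌊1907/37^2⌋ = ⌊1907/1369⌋ = 1
(the next term ⌊1907/37^3⌋ = 0, terminating the sum). Summing: v_37(1907!) = 51 + 1 = 52.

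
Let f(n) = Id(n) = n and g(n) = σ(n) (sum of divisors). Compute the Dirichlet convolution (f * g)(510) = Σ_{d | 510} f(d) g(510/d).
(Id * σ)(510) = 13475

Divisors of 510: [1, 2, 3, 5, 6, 10, 15, 17, 30, 34, 51, 85, 102, 170, 255, 510]. For each d | 510:
  d = 1: Id(1) · σ(510/1) = 1 · 1296 = 1296
  d = 2: Id(2) · σ(510/2) = 2 · 432 = 864
  d = 3: Id(3) · σ(510/3) = 3 · 324 = 972
  d = 5: Id(5) · σ(510/5) = 5 · 216 = 1080
  d = 6: Id(6) · σ(510/6) = 6 · 108 = 648
  d = 10: Id(10) · σ(510/10) = 10 · 72 = 720
  d = 15: Id(15) · σ(510/15) = 15 · 54 = 810
  d = 17: Id(17) · σ(510/17) = 17 · 72 = 1224
  d = 30: Id(30) · σ(510/30) = 30 · 18 = 540
  d = 34: Id(34) · σ(510/34) = 34 · 24 = 816
  d = 51: Id(51) · σ(510/51) = 51 · 18 = 918
  d = 85: Id(85) · σ(510/85) = 85 · 12 = 1020
  d = 102: Id(102) · σ(510/102) = 102 · 6 = 612
  d = 170: Id(170) · σ(510/170) = 170 · 4 = 680
  d = 255: Id(255) · σ(510/255) = 255 · 3 = 765
  d = 510: Id(510) · σ(510/510) = 510 · 1 = 510
Summing: (Id * σ)(510) = 1296 + 864 + 972 + 1080 + 648 + 720 + 810 + 1224 + 540 + 816 + 918 + 1020 + 612 + 680 + 765 + 510 = 13475.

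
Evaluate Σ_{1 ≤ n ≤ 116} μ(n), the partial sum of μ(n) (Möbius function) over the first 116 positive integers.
Σ_{n ≤ 116} μ(n) = -5

Compute μ(n) for each 1 ≤ n ≤ 116: μ(1) = 1, μ(2) = -1, μ(3) = -1, μ(4) = 0, μ(5) = -1, μ(6) = 1, μ(7) = -1, μ(8) = 0, μ(9) = 0, μ(10) = 1, μ(11) = -1, μ(12) = 0, μ(13) = -1, μ(14) = 1, μ(15) = 1, μ(16) = 0, μ(17) = -1, μ(18) = 0, μ(19) = -1, μ(20) = 0, μ(21) = 1, μ(22) = 1, μ(23) = -1, μ(24) = 0, μ(25) = 0, μ(26) = 1, μ(27) = 0, μ(28) = 0, μ(29) = -1, μ(30) = -1, μ(31) = -1, μ(32) = 0, μ(33) = 1, μ(34) = 1, μ(35) = 1, μ(36) = 0, μ(37) = -1, μ(38) = 1, μ(39) = 1, μ(40) = 0, μ(41) = -1, μ(42) = -1, μ(43) = -1, μ(44) = 0, μ(45) = 0, μ(46) = 1, μ(47) = -1, μ(48) = 0, μ(49) = 0, μ(50) = 0, μ(51) = 1, μ(52) = 0, μ(53) = -1, μ(54) = 0, μ(55) = 1, μ(56) = 0, μ(57) = 1, μ(58) = 1, μ(59) = -1, μ(60) = 0, μ(61) = -1, μ(62) = 1, μ(63) = 0, μ(64) = 0, μ(65) = 1, μ(66) = -1, μ(67) = -1, μ(68) = 0, μ(69) = 1, μ(70) = -1, μ(71) = -1, μ(72) = 0, μ(73) = -1, μ(74) = 1, μ(75) = 0, μ(76) = 0, μ(77) = 1, μ(78) = -1, μ(79) = -1, μ(80) = 0, μ(81) = 0, μ(82) = 1, μ(83) = -1, μ(84) = 0, μ(85) = 1, μ(86) = 1, μ(87) = 1, μ(88) = 0, μ(89) = -1, μ(90) = 0, μ(91) = 1, μ(92) = 0, μ(93) = 1, μ(94) = 1, μ(95) = 1, μ(96) = 0, μ(97) = -1, μ(98) = 0, μ(99) = 0, μ(100) = 0, μ(101) = -1, μ(102) = -1, μ(103) = -1, μ(104) = 0, μ(105) = -1, μ(106) = 1, μ(107) = -1, μ(108) = 0, μ(109) = -1, μ(110) = -1, μ(111) = 1, μ(112) = 0, μ(113) = -1, μ(114) = -1, μ(115) = 1, μ(116) = 0. Summing all 116 values: -5. (Mertens function M(x) = Σ_{n ≤ x} μ(n); on average M(x) should be small (PNT ⟺ M(x) = o(x)).)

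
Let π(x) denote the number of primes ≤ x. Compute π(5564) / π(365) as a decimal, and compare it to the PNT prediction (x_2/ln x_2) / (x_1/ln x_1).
π(5564)/π(365) = 734/72 ≈ 10.1944;  PNT prediction ≈ 10.4286.

π(365) = 72 and π(5564) = 734, so π(5564)/π(365) ≈ 10.1944. The PNT-predicted ratio is (5564/ln(5564)) / (365/ln(365)) ≈ 10.4286. The two agree to within a few percent, as expected.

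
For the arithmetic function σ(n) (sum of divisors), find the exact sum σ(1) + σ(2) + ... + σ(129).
Σ_{n ≤ 129} σ(n) = 13711

Compute σ(n) for each 1 ≤ n ≤ 129: σ(1) = 1, σ(2) = 3, σ(3) = 4, σ(4) = 7, σ(5) = 6, σ(6) = 12, σ(7) = 8, σ(8) = 15, σ(9) = 13, σ(10) = 18, σ(11) = 12, σ(12) = 28, σ(13) = 14, σ(14) = 24, σ(15) = 24, σ(16) = 31, σ(17) = 18, σ(18) = 39, σ(19) = 20, σ(20) = 42, σ(21) = 32, σ(22) = 36, σ(23) = 24, σ(24) = 60, σ(25) = 31, σ(26) = 42, σ(27) = 40, σ(28) = 56, σ(29) = 30, σ(30) = 72, σ(31) = 32, σ(32) = 63, σ(33) = 48, σ(34) = 54, σ(35) = 48, σ(36) = 91, σ(37) = 38, σ(38) = 60, σ(39) = 56, σ(40) = 90, σ(41) = 42, σ(42) = 96, σ(43) = 44, σ(44) = 84, σ(45) = 78, σ(46) = 72, σ(47) = 48, σ(48) = 124, σ(49) = 57, σ(50) = 93, σ(51) = 72, σ(52) = 98, σ(53) = 54, σ(54) = 120, σ(55) = 72, σ(56) = 120, σ(57) = 80, σ(58) = 90, σ(59) = 60, σ(60) = 168, σ(61) = 62, σ(62) = 96, σ(63) = 104, σ(64) = 127, σ(65) = 84, σ(66) = 144, σ(67) = 68, σ(68) = 126, σ(69) = 96, σ(70) = 144, σ(71) = 72, σ(72) = 195, σ(73) = 74, σ(74) = 114, σ(75) = 124, σ(76) = 140, σ(77) = 96, σ(78) = 168, σ(79) = 80, σ(80) = 186, σ(81) = 121, σ(82) = 126, σ(83) = 84, σ(84) = 224, σ(85) = 108, σ(86) = 132, σ(87) = 120, σ(88) = 180, σ(89) = 90, σ(90) = 234, σ(91) = 112, σ(92) = 168, σ(93) = 128, σ(94) = 144, σ(95) = 120, σ(96) = 252, σ(97) = 98, σ(98) = 171, σ(99) = 156, σ(100) = 217, σ(101) = 102, σ(102) = 216, σ(103) = 104, σ(104) = 210, σ(105) = 192, σ(106) = 162, σ(107) = 108, σ(108) = 280, σ(109) = 110, σ(110) = 216, σ(111) = 152, σ(112) = 248, σ(113) = 114, σ(114) = 240, σ(115) = 144, σ(116) = 210, σ(117) = 182, σ(118) = 180, σ(119) = 144, σ(120) = 360, σ(121) = 133, σ(122) = 186, σ(123) = 168, σ(124) = 224, σ(125) = 156, σ(126) = 312, σ(127) = 128, σ(128) = 255, σ(129) = 176. Summing all 129 values: 13711. (Average order: Σ_{n ≤ x} σ(n) ~ (π²/12) x². For x = 129, (π²/12)·129² ≈ 13686.67.)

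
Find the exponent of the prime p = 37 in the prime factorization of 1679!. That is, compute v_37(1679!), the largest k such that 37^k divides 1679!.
v_37(1679!) = 46

Legendre's formula: v_p(n!) = Σ_{k ≥ 1} ⌊n / p^k⌋. For p = 37, n = 1679, the terms are:
  ⌊1679/37^1⌋ = ⌊1679/37⌋ = 45
  ⌊1679/37^2⌋ = ⌊1679/1369⌋ = 1
(the next term ⌊1679/37^3⌋ = 0, terminating the sum). Summing: v_37(1679!) = 45 + 1 = 46.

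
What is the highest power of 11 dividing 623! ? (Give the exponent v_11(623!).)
v_11(623!) = 61

Legendre's formula: v_p(n!) = Σ_{k ≥ 1} ⌊n / p^k⌋. For p = 11, n = 623, the terms are:
  ⌊623/11^1⌋ = ⌊623/11⌋ = 56
  ⌊623/11^2⌋ = ⌊623/121⌋ = 5
(the next term ⌊623/11^3⌋ = 0, terminating the sum). Summing: v_11(623!) = 56 + 5 = 61.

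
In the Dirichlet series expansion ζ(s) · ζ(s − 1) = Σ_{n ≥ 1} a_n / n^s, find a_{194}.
σ(194) = 294

In the product (Σ m^0/m^s)(Σ k / k^s) = Σ (Σ_{d | n} d) / n^s, the coefficient of 1/n^s is σ(n) = Σ_{d | n} d. For n = 194, divisors are [1, 2, 97, 194]; summing: σ(194) = 294.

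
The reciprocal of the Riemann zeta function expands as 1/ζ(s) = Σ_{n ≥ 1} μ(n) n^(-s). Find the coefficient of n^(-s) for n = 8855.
μ(8855) = 1

Factor n = 8855 = 5 · 7 · 11 · 23. μ(n) = 0 if any exponent ≥ 2 (not squarefree); otherwise μ(n) = (−1)^{ω(n)} where ω(n) is the number of distinct prime factors. Applying: μ(8855) = 1.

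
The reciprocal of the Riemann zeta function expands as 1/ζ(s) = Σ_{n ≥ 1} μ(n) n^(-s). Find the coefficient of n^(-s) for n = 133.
μ(133) = 1

Factor n = 133 = 7 · 19. μ(n) = 0 if any exponent ≥ 2 (not squarefree); otherwise μ(n) = (−1)^{ω(n)} where ω(n) is the number of distinct prime factors. Applying: μ(133) = 1.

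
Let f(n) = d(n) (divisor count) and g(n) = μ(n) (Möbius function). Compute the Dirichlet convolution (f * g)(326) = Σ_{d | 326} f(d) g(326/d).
(d * μ)(326) = 1

Divisors of 326: [1, 2, 163, 326]. For each d | 326:
  d = 1: d(1) · μ(326/1) = 1 · 1 = 1
  d = 2: d(2) · μ(326/2) = 2 · -1 = -2
  d = 163: d(163) · μ(326/163) = 2 · -1 = -2
  d = 326: d(326) · μ(326/326) = 4 · 1 = 4
Summing: (d * μ)(326) = 1 + -2 + -2 + 4 = 1.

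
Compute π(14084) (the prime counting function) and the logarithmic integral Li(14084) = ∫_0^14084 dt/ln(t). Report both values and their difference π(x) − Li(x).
π(14084) = 1661;  Li(14084) ≈ 1681.05;  π(x) − Li(x) ≈ -20.05.

Direct count of primes ≤ 14084 gives π(14084) = 1661. Numerical evaluation of the logarithmic integral gives Li(14084) ≈ 1681.05. The difference π(x) − Li(x) ≈ -20.05 is typically negative for small/moderate x (Li(x) overestimates), though Littlewood's theorem shows this sign changes infinitely often.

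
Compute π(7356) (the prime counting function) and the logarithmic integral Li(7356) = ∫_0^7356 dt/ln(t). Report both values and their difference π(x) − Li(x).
π(7356) = 937;  Li(7356) ≈ 954.43;  π(x) − Li(x) ≈ -17.43.

Direct count of primes ≤ 7356 gives π(7356) = 937. Numerical evaluation of the logarithmic integral gives Li(7356) ≈ 954.43. The difference π(x) − Li(x) ≈ -17.43 is typically negative for small/moderate x (Li(x) overestimates), though Littlewood's theorem shows this sign changes infinitely often.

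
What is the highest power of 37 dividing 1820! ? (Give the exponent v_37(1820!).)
v_37(1820!) = 50

Legendre's formula: v_p(n!) = Σ_{k ≥ 1} ⌊n / p^k⌋. For p = 37, n = 1820, the terms are:
  ⌊1820/37^1⌋ = ⌊1820/37⌋ = 49
  ⌊1820/37^2⌋ = ⌊1820/1369⌋ = 1
(the next term ⌊1820/37^3⌋ = 0, terminating the sum). Summing: v_37(1820!) = 49 + 1 = 50.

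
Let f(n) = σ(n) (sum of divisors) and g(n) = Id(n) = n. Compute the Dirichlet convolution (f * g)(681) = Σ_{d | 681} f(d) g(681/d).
(σ * Id)(681) = 3185

Divisors of 681: [1, 3, 227, 681]. For each d | 681:
  d = 1: σ(1) · Id(681/1) = 1 · 681 = 681
  d = 3: σ(3) · Id(681/3) = 4 · 227 = 908
  d = 227: σ(227) · Id(681/227) = 228 · 3 = 684
  d = 681: σ(681) · Id(681/681) = 912 · 1 = 912
Summing: (σ * Id)(681) = 681 + 908 + 684 + 912 = 3185.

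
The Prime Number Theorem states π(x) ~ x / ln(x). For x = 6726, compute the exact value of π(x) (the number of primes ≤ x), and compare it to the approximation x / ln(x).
π(6726) = 867;  x/ln(x) ≈ 763.13;  relative error ≈ 11.98%.

Directly count primes up to 6726: π(6726) = 867. The PNT approximation gives 6726/ln(6726) ≈ 6726/8.81374 ≈ 763.13. Relative error (π(x) − x/ln(x)) / π(x) ≈ 11.98%; the approximation is known to undercount slightly (Li(x) is a better estimate).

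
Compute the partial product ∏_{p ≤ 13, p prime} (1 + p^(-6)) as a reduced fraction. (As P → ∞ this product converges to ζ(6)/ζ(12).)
∏ = 261167492243135861/256778456493448890

The primes p ≤ 13 are [2, 3, 5, 7, 11, 13]. For each, (1 + 1/p^6) = (p^6 + 1)/p^6. Multiplying these fractions over p ∈ [2, 3, 5, 7, 11, 13] gives 261167492243135861/256778456493448890. (In the limit P → ∞ this tends to ζ(6)/ζ(12).)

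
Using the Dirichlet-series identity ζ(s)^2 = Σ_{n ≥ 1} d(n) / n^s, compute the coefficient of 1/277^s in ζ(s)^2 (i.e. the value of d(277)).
d(277) = 2

ζ(s)^2 = (Σ 1/m^s)(Σ 1/k^s). The coefficient of 1/n^s in the product is the number of ordered pairs (m, k) with mk = n, which equals d(n). For n = 277, divisors are [1, 277], so d(277) = 2.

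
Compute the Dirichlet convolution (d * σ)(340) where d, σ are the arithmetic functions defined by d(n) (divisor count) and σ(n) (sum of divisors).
(d * σ)(340) = 2560

Divisors of 340: [1, 2, 4, 5, 10, 17, 20, 34, 68, 85, 170, 340]. For each d | 340:
  d = 1: d(1) · σ(340/1) = 1 · 756 = 756
  d = 2: d(2) · σ(340/2) = 2 · 324 = 648
  d = 4: d(4) · σ(340/4) = 3 · 108 = 324
  d = 5: d(5) · σ(340/5) = 2 · 126 = 252
  d = 10: d(10) · σ(340/10) = 4 · 54 = 216
  d = 17: d(17) · σ(340/17) = 2 · 42 = 84
  d = 20: d(20) · σ(340/20) = 6 · 18 = 108
  d = 34: d(34) · σ(340/34) = 4 · 18 = 72
  d = 68: d(68) · σ(340/68) = 6 · 6 = 36
  d = 85: d(85) · σ(340/85) = 4 · 7 = 28
  d = 170: d(170) · σ(340/170) = 8 · 3 = 24
  d = 340: d(340) · σ(340/340) = 12 · 1 = 12
Summing: (d * σ)(340) = 756 + 648 + 324 + 252 + 216 + 84 + 108 + 72 + 36 + 28 + 24 + 12 = 2560.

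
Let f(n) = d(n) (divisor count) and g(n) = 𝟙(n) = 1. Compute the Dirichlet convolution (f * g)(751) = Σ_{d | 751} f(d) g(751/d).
(d * 𝟙)(751) = 3

Divisors of 751: [1, 751]. For each d | 751:
  d = 1: d(1) · 𝟙(751/1) = 1 · 1 = 1
  d = 751: d(751) · 𝟙(751/751) = 2 · 1 = 2
Summing: (d * 𝟙)(751) = 1 + 2 = 3.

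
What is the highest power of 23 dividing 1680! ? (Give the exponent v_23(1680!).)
v_23(1680!) = 76

Legendre's formula: v_p(n!) = Σ_{k ≥ 1} ⌊n / p^k⌋. For p = 23, n = 1680, the terms are:
  ⌊1680/23^1⌋ = ⌊1680/23⌋ = 73
  ⌊1680/23^2⌋ = ⌊1680/529⌋ = 3
(the next term ⌊1680/23^3⌋ = 0, terminating the sum). Summing: v_23(1680!) = 73 + 3 = 76.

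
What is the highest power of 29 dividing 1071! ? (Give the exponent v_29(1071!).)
v_29(1071!) = 37

Legendre's formula: v_p(n!) = Σ_{k ≥ 1} ⌊n / p^k⌋. For p = 29, n = 1071, the terms are:
  ⌊1071/29^1⌋ = ⌊1071/29⌋ = 36
  ⌊1071/29^2⌋ = ⌊1071/841⌋ = 1
(the next term ⌊1071/29^3⌋ = 0, terminating the sum). Summing: v_29(1071!) = 36 + 1 = 37.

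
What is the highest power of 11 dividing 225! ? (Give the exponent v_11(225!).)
v_11(225!) = 21

Legendre's formula: v_p(n!) = Σ_{k ≥ 1} ⌊n / p^k⌋. For p = 11, n = 225, the terms are:
  ⌊225/11^1⌋ = ⌊225/11⌋ = 20
  ⌊225/11^2⌋ = ⌊225/121⌋ = 1
(the next term ⌊225/11^3⌋ = 0, terminating the sum). Summing: v_11(225!) = 20 + 1 = 21.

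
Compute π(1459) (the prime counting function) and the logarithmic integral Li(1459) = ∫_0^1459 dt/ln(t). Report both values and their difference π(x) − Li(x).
π(1459) = 232;  Li(1459) ≈ 242.20;  π(x) − Li(x) ≈ -10.20.

Direct count of primes ≤ 1459 gives π(1459) = 232. Numerical evaluation of the logarithmic integral gives Li(1459) ≈ 242.20. The difference π(x) − Li(x) ≈ -10.20 is typically negative for small/moderate x (Li(x) overestimates), though Littlewood's theorem shows this sign changes infinitely often.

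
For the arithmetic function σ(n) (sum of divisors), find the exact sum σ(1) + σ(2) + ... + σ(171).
Σ_{n ≤ 171} σ(n) = 24122

Compute σ(n) for each 1 ≤ n ≤ 171: σ(1) = 1, σ(2) = 3, σ(3) = 4, σ(4) = 7, σ(5) = 6, σ(6) = 12, σ(7) = 8, σ(8) = 15, σ(9) = 13, σ(10) = 18, σ(11) = 12, σ(12) = 28, σ(13) = 14, σ(14) = 24, σ(15) = 24, σ(16) = 31, σ(17) = 18, σ(18) = 39, σ(19) = 20, σ(20) = 42, σ(21) = 32, σ(22) = 36, σ(23) = 24, σ(24) = 60, σ(25) = 31, σ(26) = 42, σ(27) = 40, σ(28) = 56, σ(29) = 30, σ(30) = 72, σ(31) = 32, σ(32) = 63, σ(33) = 48, σ(34) = 54, σ(35) = 48, σ(36) = 91, σ(37) = 38, σ(38) = 60, σ(39) = 56, σ(40) = 90, σ(41) = 42, σ(42) = 96, σ(43) = 44, σ(44) = 84, σ(45) = 78, σ(46) = 72, σ(47) = 48, σ(48) = 124, σ(49) = 57, σ(50) = 93, σ(51) = 72, σ(52) = 98, σ(53) = 54, σ(54) = 120, σ(55) = 72, σ(56) = 120, σ(57) = 80, σ(58) = 90, σ(59) = 60, σ(60) = 168, σ(61) = 62, σ(62) = 96, σ(63) = 104, σ(64) = 127, σ(65) = 84, σ(66) = 144, σ(67) = 68, σ(68) = 126, σ(69) = 96, σ(70) = 144, σ(71) = 72, σ(72) = 195, σ(73) = 74, σ(74) = 114, σ(75) = 124, σ(76) = 140, σ(77) = 96, σ(78) = 168, σ(79) = 80, σ(80) = 186, σ(81) = 121, σ(82) = 126, σ(83) = 84, σ(84) = 224, σ(85) = 108, σ(86) = 132, σ(87) = 120, σ(88) = 180, σ(89) = 90, σ(90) = 234, σ(91) = 112, σ(92) = 168, σ(93) = 128, σ(94) = 144, σ(95) = 120, σ(96) = 252, σ(97) = 98, σ(98) = 171, σ(99) = 156, σ(100) = 217, σ(101) = 102, σ(102) = 216, σ(103) = 104, σ(104) = 210, σ(105) = 192, σ(106) = 162, σ(107) = 108, σ(108) = 280, σ(109) = 110, σ(110) = 216, σ(111) = 152, σ(112) = 248, σ(113) = 114, σ(114) = 240, σ(115) = 144, σ(116) = 210, σ(117) = 182, σ(118) = 180, σ(119) = 144, σ(120) = 360, σ(121) = 133, σ(122) = 186, σ(123) = 168, σ(124) = 224, σ(125) = 156, σ(126) = 312, σ(127) = 128, σ(128) = 255, σ(129) = 176, σ(130) = 252, σ(131) = 132, σ(132) = 336, σ(133) = 160, σ(134) = 204, σ(135) = 240, σ(136) = 270, σ(137) = 138, σ(138) = 288, σ(139) = 140, σ(140) = 336, σ(141) = 192, σ(142) = 216, σ(143) = 168, σ(144) = 403, σ(145) = 180, σ(146) = 222, σ(147) = 228, σ(148) = 266, σ(149) = 150, σ(150) = 372, σ(151) = 152, σ(152) = 300, σ(153) = 234, σ(154) = 288, σ(155) = 192, σ(156) = 392, σ(157) = 158, σ(158) = 240, σ(159) = 216, σ(160) = 378, σ(161) = 192, σ(162) = 363, σ(163) = 164, σ(164) = 294, σ(165) = 288, σ(166) = 252, σ(167) = 168, σ(168) = 480, σ(169) = 183, σ(170) = 324, σ(171) = 260. Summing all 171 values: 24122. (Average order: Σ_{n ≤ x} σ(n) ~ (π²/12) x². For x = 171, (π²/12)·171² ≈ 24049.76.)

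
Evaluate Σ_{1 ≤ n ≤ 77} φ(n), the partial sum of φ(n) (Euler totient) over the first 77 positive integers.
Σ_{n ≤ 77} φ(n) = 1832

Compute φ(n) for each 1 ≤ n ≤ 77: φ(1) = 1, φ(2) = 1, φ(3) = 2, φ(4) = 2, φ(5) = 4, φ(6) = 2, φ(7) = 6, φ(8) = 4, φ(9) = 6, φ(10) = 4, φ(11) = 10, φ(12) = 4, φ(13) = 12, φ(14) = 6, φ(15) = 8, φ(16) = 8, φ(17) = 16, φ(18) = 6, φ(19) = 18, φ(20) = 8, φ(21) = 12, φ(22) = 10, φ(23) = 22, φ(24) = 8, φ(25) = 20, φ(26) = 12, φ(27) = 18, φ(28) = 12, φ(29) = 28, φ(30) = 8, φ(31) = 30, φ(32) = 16, φ(33) = 20, φ(34) = 16, φ(35) = 24, φ(36) = 12, φ(37) = 36, φ(38) = 18, φ(39) = 24, φ(40) = 16, φ(41) = 40, φ(42) = 12, φ(43) = 42, φ(44) = 20, φ(45) = 24, φ(46) = 22, φ(47) = 46, φ(48) = 16, φ(49) = 42, φ(50) = 20, φ(51) = 32, φ(52) = 24, φ(53) = 52, φ(54) = 18, φ(55) = 40, φ(56) = 24, φ(57) = 36, φ(58) = 28, φ(59) = 58, φ(60) = 16, φ(61) = 60, φ(62) = 30, φ(63) = 36, φ(64) = 32, φ(65) = 48, φ(66) = 20, φ(67) = 66, φ(68) = 32, φ(69) = 44, φ(70) = 24, φ(71) = 70, φ(72) = 24, φ(73) = 72, φ(74) = 36, φ(75) = 40, φ(76) = 36, φ(77) = 60. Summing all 77 values: 1832. (Average order: Σ_{n ≤ x} φ(n) ~ (3/π²) x². For x = 77, (3/π²)·77² ≈ 1802.20.)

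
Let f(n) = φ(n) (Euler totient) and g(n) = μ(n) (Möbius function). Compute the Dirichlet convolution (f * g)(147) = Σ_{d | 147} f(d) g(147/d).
(φ * μ)(147) = 36

Divisors of 147: [1, 3, 7, 21, 49, 147]. For each d | 147:
  d = 1: φ(1) · μ(147/1) = 1 · 0 = 0
  d = 3: φ(3) · μ(147/3) = 2 · 0 = 0
  d = 7: φ(7) · μ(147/7) = 6 · 1 = 6
  d = 21: φ(21) · μ(147/21) = 12 · -1 = -12
  d = 49: φ(49) · μ(147/49) = 42 · -1 = -42
  d = 147: φ(147) · μ(147/147) = 84 · 1 = 84
Summing: (φ * μ)(147) = 0 + 0 + 6 + -12 + -42 + 84 = 36.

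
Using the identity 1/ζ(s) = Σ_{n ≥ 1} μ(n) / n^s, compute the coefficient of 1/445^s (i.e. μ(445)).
μ(445) = 1

Factor n = 445 = 5 · 89. μ(n) = 0 if any exponent ≥ 2 (not squarefree); otherwise μ(n) = (−1)^{ω(n)} where ω(n) is the number of distinct prime factors. Applying: μ(445) = 1.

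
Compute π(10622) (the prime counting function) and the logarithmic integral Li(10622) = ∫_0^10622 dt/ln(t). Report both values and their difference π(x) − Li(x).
π(10622) = 1295;  Li(10622) ≈ 1313.45;  π(x) − Li(x) ≈ -18.45.

Direct count of primes ≤ 10622 gives π(10622) = 1295. Numerical evaluation of the logarithmic integral gives Li(10622) ≈ 1313.45. The difference π(x) − Li(x) ≈ -18.45 is typically negative for small/moderate x (Li(x) overestimates), though Littlewood's theorem shows this sign changes infinitely often.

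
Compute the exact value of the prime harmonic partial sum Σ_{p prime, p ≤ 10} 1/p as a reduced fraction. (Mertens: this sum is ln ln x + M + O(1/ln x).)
Σ 1/p = 247/210

π(10) = 4, so the primes ≤ 10 are [2, 3, 5, 7]. Summing 1/p over these primes: 247/210 ≈ 1.1762. Mertens estimate ln ln(10) + 0.2615 ≈ 1.0955.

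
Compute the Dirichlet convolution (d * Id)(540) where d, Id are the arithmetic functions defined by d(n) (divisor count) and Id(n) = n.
(d * Id)(540) = 4466

Divisors of 540: [1, 2, 3, 4, 5, 6, 9, 10, 12, 15, 18, 20, 27, 30, 36, 45, 54, 60, 90, 108, 135, 180, 270, 540]. For each d | 540:
  d = 1: d(1) · Id(540/1) = 1 · 540 = 540
  d = 2: d(2) · Id(540/2) = 2 · 270 = 540
  d = 3: d(3) · Id(540/3) = 2 · 180 = 360
  d = 4: d(4) · Id(540/4) = 3 · 135 = 405
  d = 5: d(5) · Id(540/5) = 2 · 108 = 216
  d = 6: d(6) · Id(540/6) = 4 · 90 = 360
  d = 9: d(9) · Id(540/9) = 3 · 60 = 180
  d = 10: d(10) · Id(540/10) = 4 · 54 = 216
  d = 12: d(12) · Id(540/12) = 6 · 45 = 270
  d = 15: d(15) · Id(540/15) = 4 · 36 = 144
  d = 18: d(18) · Id(540/18) = 6 · 30 = 180
  d = 20: d(20) · Id(540/20) = 6 · 27 = 162
  d = 27: d(27) · Id(540/27) = 4 · 20 = 80
  d = 30: d(30) · Id(540/30) = 8 · 18 = 144
  d = 36: d(36) · Id(540/36) = 9 · 15 = 135
  d = 45: d(45) · Id(540/45) = 6 · 12 = 72
  d = 54: d(54) · Id(540/54) = 8 · 10 = 80
  d = 60: d(60) · Id(540/60) = 12 · 9 = 108
  d = 90: d(90) · Id(540/90) = 12 · 6 = 72
  d = 108: d(108) · Id(540/108) = 12 · 5 = 60
  d = 135: d(135) · Id(540/135) = 8 · 4 = 32
  d = 180: d(180) · Id(540/180) = 18 · 3 = 54
  d = 270: d(270) · Id(540/270) = 16 · 2 = 32
  d = 540: d(540) · Id(540/540) = 24 · 1 = 24
Summing: (d * Id)(540) = 540 + 540 + 360 + 405 + 216 + 360 + 180 + 216 + 270 + 144 + 180 + 162 + 80 + 144 + 135 + 72 + 80 + 108 + 72 + 60 + 32 + 54 + 32 + 24 = 4466.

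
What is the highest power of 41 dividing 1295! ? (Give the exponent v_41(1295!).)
v_41(1295!) = 31

Legendre's formula: v_p(n!) = Σ_{k ≥ 1} ⌊n / p^k⌋. For p = 41, n = 1295, the terms are:
  ⌊1295/41^1⌋ = ⌊1295/41⌋ = 31
(the next term ⌊1295/41^2⌋ = 0, terminating the sum). Summing: v_41(1295!) = 31 = 31.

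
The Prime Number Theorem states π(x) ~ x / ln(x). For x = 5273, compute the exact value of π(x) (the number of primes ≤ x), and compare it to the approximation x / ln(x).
π(5273) = 699;  x/ln(x) ≈ 615.26;  relative error ≈ 11.98%.

Directly count primes up to 5273: π(5273) = 699. The PNT approximation gives 5273/ln(5273) ≈ 5273/8.57035 ≈ 615.26. Relative error (π(x) − x/ln(x)) / π(x) ≈ 11.98%; the approximation is known to undercount slightly (Li(x) is a better estimate).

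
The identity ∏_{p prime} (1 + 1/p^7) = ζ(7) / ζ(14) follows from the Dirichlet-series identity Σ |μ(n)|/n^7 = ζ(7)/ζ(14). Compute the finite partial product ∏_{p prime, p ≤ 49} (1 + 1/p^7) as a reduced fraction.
∏ = 263853992248183929955588067841649958807762565359040660091503223132247928290282626850939575242745161896165376/261685269908462752626449098337825267072687203746267710284915637456014619560925349129829845059340019784340625

The primes p ≤ 49 are [2, 3, 5, 7, 11, 13, 17, 19, 23, 29, 31, 37, 41, 43, 47]. For each, (1 + 1/p^7) = (p^7 + 1)/p^7. Multiplying these fractions over p ∈ [2, 3, 5, 7, 11, 13, 17, 19, 23, 29, 31, 37, 41, 43, 47] gives 263853992248183929955588067841649958807762565359040660091503223132247928290282626850939575242745161896165376/261685269908462752626449098337825267072687203746267710284915637456014619560925349129829845059340019784340625. (In the limit P → ∞ this tends to ζ(7)/ζ(14).)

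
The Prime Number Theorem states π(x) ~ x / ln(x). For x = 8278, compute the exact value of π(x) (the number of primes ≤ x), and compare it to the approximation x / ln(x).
π(8278) = 1038;  x/ln(x) ≈ 917.60;  relative error ≈ 11.60%.

Directly count primes up to 8278: π(8278) = 1038. The PNT approximation gives 8278/ln(8278) ≈ 8278/9.02136 ≈ 917.60. Relative error (π(x) − x/ln(x)) / π(x) ≈ 11.60%; the approximation is known to undercount slightly (Li(x) is a better estimate).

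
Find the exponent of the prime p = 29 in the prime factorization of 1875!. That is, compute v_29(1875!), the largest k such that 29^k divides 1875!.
v_29(1875!) = 66

Legendre's formula: v_p(n!) = Σ_{k ≥ 1} ⌊n / p^k⌋. For p = 29, n = 1875, the terms are:
  ⌊1875/29^1⌋ = ⌊1875/29⌋ = 64
  ⌊1875/29^2⌋ = ⌊1875/841⌋ = 2
(the next term ⌊1875/29^3⌋ = 0, terminating the sum). Summing: v_29(1875!) = 64 + 2 = 66.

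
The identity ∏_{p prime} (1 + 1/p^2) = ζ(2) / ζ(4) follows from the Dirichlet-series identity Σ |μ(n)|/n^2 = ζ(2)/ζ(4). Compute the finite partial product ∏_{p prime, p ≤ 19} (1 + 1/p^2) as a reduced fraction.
∏ = 6403780000/4257193941

The primes p ≤ 19 are [2, 3, 5, 7, 11, 13, 17, 19]. For each, (1 + 1/p^2) = (p^2 + 1)/p^2. Multiplying these fractions over p ∈ [2, 3, 5, 7, 11, 13, 17, 19] gives 6403780000/4257193941. (In the limit P → ∞ this tends to ζ(2)/ζ(4).)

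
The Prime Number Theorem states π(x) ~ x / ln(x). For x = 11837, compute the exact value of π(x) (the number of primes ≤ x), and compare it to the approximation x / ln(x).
π(11837) = 1420;  x/ln(x) ≈ 1262.08;  relative error ≈ 11.12%.

Directly count primes up to 11837: π(11837) = 1420. The PNT approximation gives 11837/ln(11837) ≈ 11837/9.37899 ≈ 1262.08. Relative error (π(x) − x/ln(x)) / π(x) ≈ 11.12%; the approximation is known to undercount slightly (Li(x) is a better estimate).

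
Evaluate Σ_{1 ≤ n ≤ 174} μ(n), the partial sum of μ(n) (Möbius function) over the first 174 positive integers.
Σ_{n ≤ 174} μ(n) = -4

Compute μ(n) for each 1 ≤ n ≤ 174: μ(1) = 1, μ(2) = -1, μ(3) = -1, μ(4) = 0, μ(5) = -1, μ(6) = 1, μ(7) = -1, μ(8) = 0, μ(9) = 0, μ(10) = 1, μ(11) = -1, μ(12) = 0, μ(13) = -1, μ(14) = 1, μ(15) = 1, μ(16) = 0, μ(17) = -1, μ(18) = 0, μ(19) = -1, μ(20) = 0, μ(21) = 1, μ(22) = 1, μ(23) = -1, μ(24) = 0, μ(25) = 0, μ(26) = 1, μ(27) = 0, μ(28) = 0, μ(29) = -1, μ(30) = -1, μ(31) = -1, μ(32) = 0, μ(33) = 1, μ(34) = 1, μ(35) = 1, μ(36) = 0, μ(37) = -1, μ(38) = 1, μ(39) = 1, μ(40) = 0, μ(41) = -1, μ(42) = -1, μ(43) = -1, μ(44) = 0, μ(45) = 0, μ(46) = 1, μ(47) = -1, μ(48) = 0, μ(49) = 0, μ(50) = 0, μ(51) = 1, μ(52) = 0, μ(53) = -1, μ(54) = 0, μ(55) = 1, μ(56) = 0, μ(57) = 1, μ(58) = 1, μ(59) = -1, μ(60) = 0, μ(61) = -1, μ(62) = 1, μ(63) = 0, μ(64) = 0, μ(65) = 1, μ(66) = -1, μ(67) = -1, μ(68) = 0, μ(69) = 1, μ(70) = -1, μ(71) = -1, μ(72) = 0, μ(73) = -1, μ(74) = 1, μ(75) = 0, μ(76) = 0, μ(77) = 1, μ(78) = -1, μ(79) = -1, μ(80) = 0, μ(81) = 0, μ(82) = 1, μ(83) = -1, μ(84) = 0, μ(85) = 1, μ(86) = 1, μ(87) = 1, μ(88) = 0, μ(89) = -1, μ(90) = 0, μ(91) = 1, μ(92) = 0, μ(93) = 1, μ(94) = 1, μ(95) = 1, μ(96) = 0, μ(97) = -1, μ(98) = 0, μ(99) = 0, μ(100) = 0, μ(101) = -1, μ(102) = -1, μ(103) = -1, μ(104) = 0, μ(105) = -1, μ(106) = 1, μ(107) = -1, μ(108) = 0, μ(109) = -1, μ(110) = -1, μ(111) = 1, μ(112) = 0, μ(113) = -1, μ(114) = -1, μ(115) = 1, μ(116) = 0, μ(117) = 0, μ(118) = 1, μ(119) = 1, μ(120) = 0, μ(121) = 0, μ(122) = 1, μ(123) = 1, μ(124) = 0, μ(125) = 0, μ(126) = 0, μ(127) = -1, μ(128) = 0, μ(129) = 1, μ(130) = -1, μ(131) = -1, μ(132) = 0, μ(133) = 1, μ(134) = 1, μ(135) = 0, μ(136) = 0, μ(137) = -1, μ(138) = -1, μ(139) = -1, μ(140) = 0, μ(141) = 1, μ(142) = 1, μ(143) = 1, μ(144) = 0, μ(145) = 1, μ(146) = 1, μ(147) = 0, μ(148) = 0, μ(149) = -1, μ(150) = 0, μ(151) = -1, μ(152) = 0, μ(153) = 0, μ(154) = -1, μ(155) = 1, μ(156) = 0, μ(157) = -1, μ(158) = 1, μ(159) = 1, μ(160) = 0, μ(161) = 1, μ(162) = 0, μ(163) = -1, μ(164) = 0, μ(165) = -1, μ(166) = 1, μ(167) = -1, μ(168) = 0, μ(169) = 0, μ(170) = -1, μ(171) = 0, μ(172) = 0, μ(173) = -1, μ(174) = -1. Summing all 174 values: -4. (Mertens function M(x) = Σ_{n ≤ x} μ(n); on average M(x) should be small (PNT ⟺ M(x) = o(x)).)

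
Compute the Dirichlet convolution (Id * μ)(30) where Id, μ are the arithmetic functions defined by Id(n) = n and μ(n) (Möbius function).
(Id * μ)(30) = 8

Divisors of 30: [1, 2, 3, 5, 6, 10, 15, 30]. For each d | 30:
  d = 1: Id(1) · μ(30/1) = 1 · -1 = -1
  d = 2: Id(2) · μ(30/2) = 2 · 1 = 2
  d = 3: Id(3) · μ(30/3) = 3 · 1 = 3
  d = 5: Id(5) · μ(30/5) = 5 · 1 = 5
  d = 6: Id(6) · μ(30/6) = 6 · -1 = -6
  d = 10: Id(10) · μ(30/10) = 10 · -1 = -10
  d = 15: Id(15) · μ(30/15) = 15 · -1 = -15
  d = 30: Id(30) · μ(30/30) = 30 · 1 = 30
Summing: (Id * μ)(30) = -1 + 2 + 3 + 5 + -6 + -10 + -15 + 30 = 8.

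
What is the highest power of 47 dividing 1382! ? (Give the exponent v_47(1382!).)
v_47(1382!) = 29

Legendre's formula: v_p(n!) = Σ_{k ≥ 1} ⌊n / p^k⌋. For p = 47, n = 1382, the terms are:
  ⌊1382/47^1⌋ = ⌊1382/47⌋ = 29
(the next term ⌊1382/47^2⌋ = 0, terminating the sum). Summing: v_47(1382!) = 29 = 29.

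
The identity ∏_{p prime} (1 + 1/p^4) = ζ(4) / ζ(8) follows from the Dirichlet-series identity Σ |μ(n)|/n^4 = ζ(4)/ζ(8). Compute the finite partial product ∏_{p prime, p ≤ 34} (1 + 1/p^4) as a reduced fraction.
∏ = 377183486665353545574471751056805902016576/349915921480385530721123181536044923530625

The primes p ≤ 34 are [2, 3, 5, 7, 11, 13, 17, 19, 23, 29, 31]. For each, (1 + 1/p^4) = (p^4 + 1)/p^4. Multiplying these fractions over p ∈ [2, 3, 5, 7, 11, 13, 17, 19, 23, 29, 31] gives 377183486665353545574471751056805902016576/349915921480385530721123181536044923530625. (In the limit P → ∞ this tends to ζ(4)/ζ(8).)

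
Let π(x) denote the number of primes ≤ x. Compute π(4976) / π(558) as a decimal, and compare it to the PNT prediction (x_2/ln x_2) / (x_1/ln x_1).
π(4976)/π(558) = 666/102 ≈ 6.5294;  PNT prediction ≈ 6.6254.

π(558) = 102 and π(4976) = 666, so π(4976)/π(558) ≈ 6.5294. The PNT-predicted ratio is (4976/ln(4976)) / (558/ln(558)) ≈ 6.6254. The two agree to within a few percent, as expected.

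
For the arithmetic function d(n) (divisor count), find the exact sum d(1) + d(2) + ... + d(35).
Σ_{n ≤ 35} d(n) = 131

Compute d(n) for each 1 ≤ n ≤ 35: d(1) = 1, d(2) = 2, d(3) = 2, d(4) = 3, d(5) = 2, d(6) = 4, d(7) = 2, d(8) = 4, d(9) = 3, d(10) = 4, d(11) = 2, d(12) = 6, d(13) = 2, d(14) = 4, d(15) = 4, d(16) = 5, d(17) = 2, d(18) = 6, d(19) = 2, d(20) = 6, d(21) = 4, d(22) = 4, d(23) = 2, d(24) = 8, d(25) = 3, d(26) = 4, d(27) = 4, d(28) = 6, d(29) = 2, d(30) = 8, d(31) = 2, d(32) = 6, d(33) = 4, d(34) = 4, d(35) = 4. Summing all 35 values: 131. (Dirichlet's divisor formula: Σ_{n ≤ x} d(n) = x ln(x) + (2γ − 1) x + O(√x). For x = 35, the asymptotic estimate is ≈ 129.84.)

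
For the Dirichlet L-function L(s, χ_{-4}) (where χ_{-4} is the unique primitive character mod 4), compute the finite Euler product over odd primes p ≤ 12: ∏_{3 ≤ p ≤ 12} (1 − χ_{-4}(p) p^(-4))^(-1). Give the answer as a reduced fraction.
∏ = 593207566875/599860952704

The odd primes p ≤ 12 are [3, 5, 7, 11]. For each, χ(p) = 1 if p ≡ 1 mod 4, χ(p) = −1 if p ≡ 3 mod 4. Taking (1 − χ(p)/p^4)^(-1) = p^4/(p^4 − χ(p)): (1 − (-1)/3^4)^(-1) · (1 − (1)/5^4)^(-1) · (1 − (-1)/7^4)^(-1) · (1 − (-1)/11^4)^(-1) = 593207566875/599860952704.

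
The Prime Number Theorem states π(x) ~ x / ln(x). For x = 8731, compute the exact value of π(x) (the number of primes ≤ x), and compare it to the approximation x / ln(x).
π(8731) = 1088;  x/ln(x) ≈ 962.13;  relative error ≈ 11.57%.

Directly count primes up to 8731: π(8731) = 1088. The PNT approximation gives 8731/ln(8731) ≈ 8731/9.07464 ≈ 962.13. Relative error (π(x) − x/ln(x)) / π(x) ≈ 11.57%; the approximation is known to undercount slightly (Li(x) is a better estimate).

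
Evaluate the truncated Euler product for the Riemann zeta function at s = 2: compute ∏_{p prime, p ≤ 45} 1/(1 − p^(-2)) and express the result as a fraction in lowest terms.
∏ = 1688189817927745147112851/1030750286035260801024000

The primes p ≤ 45 are [2, 3, 5, 7, 11, 13, 17, 19, 23, 29, 31, 37, 41, 43]. For each prime, (1 − 1/p^2)^(-1) = p^2 / (p^2 − 1). The product is (1 − 1/2^2)^(-1), (1 − 1/3^2)^(-1), (1 − 1/5^2)^(-1), (1 − 1/7^2)^(-1), (1 − 1/11^2)^(-1), (1 − 1/13^2)^(-1), (1 − 1/17^2)^(-1), (1 − 1/19^2)^(-1), (1 − 1/23^2)^(-1), (1 − 1/29^2)^(-1), (1 − 1/31^2)^(-1), (1 − 1/37^2)^(-1), (1 − 1/41^2)^(-1), (1 − 1/43^2)^(-1) = ∏ p^2 / (p^2 − 1) = 1688189817927745147112851/1030750286035260801024000.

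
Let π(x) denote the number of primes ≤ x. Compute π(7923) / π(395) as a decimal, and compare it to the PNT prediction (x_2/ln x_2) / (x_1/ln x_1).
π(7923)/π(395) = 1000/77 ≈ 12.9870;  PNT prediction ≈ 13.3585.

π(395) = 77 and π(7923) = 1000, so π(7923)/π(395) ≈ 12.9870. The PNT-predicted ratio is (7923/ln(7923)) / (395/ln(395)) ≈ 13.3585. The two agree to within a few percent, as expected.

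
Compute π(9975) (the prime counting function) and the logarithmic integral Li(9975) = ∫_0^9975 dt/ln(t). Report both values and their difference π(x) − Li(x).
π(9975) = 1229;  Li(9975) ≈ 1243.42;  π(x) − Li(x) ≈ -14.42.

Direct count of primes ≤ 9975 gives π(9975) = 1229. Numerical evaluation of the logarithmic integral gives Li(9975) ≈ 1243.42. The difference π(x) − Li(x) ≈ -14.42 is typically negative for small/moderate x (Li(x) overestimates), though Littlewood's theorem shows this sign changes infinitely often.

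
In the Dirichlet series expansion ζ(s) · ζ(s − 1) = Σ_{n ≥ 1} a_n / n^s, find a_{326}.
σ(326) = 492

In the product (Σ m^0/m^s)(Σ k / k^s) = Σ (Σ_{d | n} d) / n^s, the coefficient of 1/n^s is σ(n) = Σ_{d | n} d. For n = 326, divisors are [1, 2, 163, 326]; summing: σ(326) = 492.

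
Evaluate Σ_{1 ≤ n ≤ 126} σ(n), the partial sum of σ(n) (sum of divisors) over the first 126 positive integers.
Σ_{n ≤ 126} σ(n) = 13152

Compute σ(n) for each 1 ≤ n ≤ 126: σ(1) = 1, σ(2) = 3, σ(3) = 4, σ(4) = 7, σ(5) = 6, σ(6) = 12, σ(7) = 8, σ(8) = 15, σ(9) = 13, σ(10) = 18, σ(11) = 12, σ(12) = 28, σ(13) = 14, σ(14) = 24, σ(15) = 24, σ(16) = 31, σ(17) = 18, σ(18) = 39, σ(19) = 20, σ(20) = 42, σ(21) = 32, σ(22) = 36, σ(23) = 24, σ(24) = 60, σ(25) = 31, σ(26) = 42, σ(27) = 40, σ(28) = 56, σ(29) = 30, σ(30) = 72, σ(31) = 32, σ(32) = 63, σ(33) = 48, σ(34) = 54, σ(35) = 48, σ(36) = 91, σ(37) = 38, σ(38) = 60, σ(39) = 56, σ(40) = 90, σ(41) = 42, σ(42) = 96, σ(43) = 44, σ(44) = 84, σ(45) = 78, σ(46) = 72, σ(47) = 48, σ(48) = 124, σ(49) = 57, σ(50) = 93, σ(51) = 72, σ(52) = 98, σ(53) = 54, σ(54) = 120, σ(55) = 72, σ(56) = 120, σ(57) = 80, σ(58) = 90, σ(59) = 60, σ(60) = 168, σ(61) = 62, σ(62) = 96, σ(63) = 104, σ(64) = 127, σ(65) = 84, σ(66) = 144, σ(67) = 68, σ(68) = 126, σ(69) = 96, σ(70) = 144, σ(71) = 72, σ(72) = 195, σ(73) = 74, σ(74) = 114, σ(75) = 124, σ(76) = 140, σ(77) = 96, σ(78) = 168, σ(79) = 80, σ(80) = 186, σ(81) = 121, σ(82) = 126, σ(83) = 84, σ(84) = 224, σ(85) = 108, σ(86) = 132, σ(87) = 120, σ(88) = 180, σ(89) = 90, σ(90) = 234, σ(91) = 112, σ(92) = 168, σ(93) = 128, σ(94) = 144, σ(95) = 120, σ(96) = 252, σ(97) = 98, σ(98) = 171, σ(99) = 156, σ(100) = 217, σ(101) = 102, σ(102) = 216, σ(103) = 104, σ(104) = 210, σ(105) = 192, σ(106) = 162, σ(107) = 108, σ(108) = 280, σ(109) = 110, σ(110) = 216, σ(111) = 152, σ(112) = 248, σ(113) = 114, σ(114) = 240, σ(115) = 144, σ(116) = 210, σ(117) = 182, σ(118) = 180, σ(119) = 144, σ(120) = 360, σ(121) = 133, σ(122) = 186, σ(123) = 168, σ(124) = 224, σ(125) = 156, σ(126) = 312. Summing all 126 values: 13152. (Average order: Σ_{n ≤ x} σ(n) ~ (π²/12) x². For x = 126, (π²/12)·126² ≈ 13057.49.)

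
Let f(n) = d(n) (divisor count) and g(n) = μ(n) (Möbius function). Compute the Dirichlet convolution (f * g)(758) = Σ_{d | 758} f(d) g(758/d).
(d * μ)(758) = 1

Divisors of 758: [1, 2, 379, 758]. For each d | 758:
  d = 1: d(1) · μ(758/1) = 1 · 1 = 1
  d = 2: d(2) · μ(758/2) = 2 · -1 = -2
  d = 379: d(379) · μ(758/379) = 2 · -1 = -2
  d = 758: d(758) · μ(758/758) = 4 · 1 = 4
Summing: (d * μ)(758) = 1 + -2 + -2 + 4 = 1.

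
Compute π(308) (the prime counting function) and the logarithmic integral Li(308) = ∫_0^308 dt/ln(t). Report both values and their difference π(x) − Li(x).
π(308) = 63;  Li(308) ≈ 69.73;  π(x) − Li(x) ≈ -6.73.

Direct count of primes ≤ 308 gives π(308) = 63. Numerical evaluation of the logarithmic integral gives Li(308) ≈ 69.73. The difference π(x) − Li(x) ≈ -6.73 is typically negative for small/moderate x (Li(x) overestimates), though Littlewood's theorem shows this sign changes infinitely often.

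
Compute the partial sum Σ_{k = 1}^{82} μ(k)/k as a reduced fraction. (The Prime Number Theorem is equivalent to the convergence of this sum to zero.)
Σ μ(k)/k = -1401629533229069216211617003/107254825578022430263302818471

Values of μ(k) for 1 ≤ k ≤ 82: μ(1) = 1, μ(2) = -1, μ(3) = -1, μ(5) = -1, μ(6) = 1, μ(7) = -1, μ(10) = 1, μ(11) = -1, μ(13) = -1, μ(14) = 1, μ(15) = 1, μ(17) = -1, μ(19) = -1, μ(21) = 1, μ(22) = 1, μ(23) = -1, μ(26) = 1, μ(29) = -1, μ(30) = -1, μ(31) = -1, μ(33) = 1, μ(34) = 1, μ(35) = 1, μ(37) = -1, μ(38) = 1, μ(39) = 1, μ(41) = -1, μ(42) = -1, μ(43) = -1, μ(46) = 1, μ(47) = -1, μ(51) = 1, μ(53) = -1, μ(55) = 1, μ(57) = 1, μ(58) = 1, μ(59) = -1, μ(61) = -1, μ(62) = 1, μ(65) = 1, μ(66) = -1, μ(67) = -1, μ(69) = 1, μ(70) = -1, μ(71) = -1, μ(73) = -1, μ(74) = 1, μ(77) = 1, μ(78) = -1, μ(79) = -1, μ(82) = 1, with μ = 0 on non-squarefree integers. Summing μ(k)/k for k where μ(k) ≠ 0 gives -1401629533229069216211617003/107254825578022430263302818471 ≈ -0.0131. (PNT ⟺ this sum → 0 as n → ∞.)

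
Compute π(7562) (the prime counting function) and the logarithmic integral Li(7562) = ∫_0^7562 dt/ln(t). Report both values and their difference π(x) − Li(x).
π(7562) = 960;  Li(7562) ≈ 977.53;  π(x) − Li(x) ≈ -17.53.

Direct count of primes ≤ 7562 gives π(7562) = 960. Numerical evaluation of the logarithmic integral gives Li(7562) ≈ 977.53. The difference π(x) − Li(x) ≈ -17.53 is typically negative for small/moderate x (Li(x) overestimates), though Littlewood's theorem shows this sign changes infinitely often.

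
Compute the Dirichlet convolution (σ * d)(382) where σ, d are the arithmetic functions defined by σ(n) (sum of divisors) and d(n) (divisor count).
(σ * d)(382) = 970

Divisors of 382: [1, 2, 191, 382]. For each d | 382:
  d = 1: σ(1) · d(382/1) = 1 · 4 = 4
  d = 2: σ(2) · d(382/2) = 3 · 2 = 6
  d = 191: σ(191) · d(382/191) = 192 · 2 = 384
  d = 382: σ(382) · d(382/382) = 576 · 1 = 576
Summing: (σ * d)(382) = 4 + 6 + 384 + 576 = 970.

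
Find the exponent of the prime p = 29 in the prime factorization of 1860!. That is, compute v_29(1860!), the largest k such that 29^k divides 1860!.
v_29(1860!) = 66

Legendre's formula: v_p(n!) = Σ_{k ≥ 1} ⌊n / p^k⌋. For p = 29, n = 1860, the terms are:
  ⌊1860/29^1⌋ = ⌊1860/29⌋ = 64
  ⌊1860/29^2⌋ = ⌊1860/841⌋ = 2
(the next term ⌊1860/29^3⌋ = 0, terminating the sum). Summing: v_29(1860!) = 64 + 2 = 66.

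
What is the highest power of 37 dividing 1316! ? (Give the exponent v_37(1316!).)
v_37(1316!) = 35

Legendre's formula: v_p(n!) = Σ_{k ≥ 1} ⌊n / p^k⌋. For p = 37, n = 1316, the terms are:
  ⌊1316/37^1⌋ = ⌊1316/37⌋ = 35
(the next term ⌊1316/37^2⌋ = 0, terminating the sum). Summing: v_37(1316!) = 35 = 35.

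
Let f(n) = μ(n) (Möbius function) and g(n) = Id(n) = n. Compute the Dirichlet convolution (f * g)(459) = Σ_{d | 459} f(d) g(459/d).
(μ * Id)(459) = 288

Divisors of 459: [1, 3, 9, 17, 27, 51, 153, 459]. For each d | 459:
  d = 1: μ(1) · Id(459/1) = 1 · 459 = 459
  d = 3: μ(3) · Id(459/3) = -1 · 153 = -153
  d = 9: μ(9) · Id(459/9) = 0 · 51 = 0
  d = 17: μ(17) · Id(459/17) = -1 · 27 = -27
  d = 27: μ(27) · Id(459/27) = 0 · 17 = 0
  d = 51: μ(51) · Id(459/51) = 1 · 9 = 9
  d = 153: μ(153) · Id(459/153) = 0 · 3 = 0
  d = 459: μ(459) · Id(459/459) = 0 · 1 = 0
Summing: (μ * Id)(459) = 459 + -153 + 0 + -27 + 0 + 9 + 0 + 0 = 288.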